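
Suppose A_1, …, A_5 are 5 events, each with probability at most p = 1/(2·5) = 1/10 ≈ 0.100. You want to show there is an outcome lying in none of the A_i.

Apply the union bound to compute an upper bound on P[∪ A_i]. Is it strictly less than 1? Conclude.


Union bound: P[∪_{i=1}^{5} A_i] ≤ Σ_i P[A_i] ≤ 5·p = 5·(1/10) = 1/2.
Numerically: 1/2 ≈ 0.500.
Is 1/2 < 1? YES.
Since P[∪ A_i] ≤ 1/2 < 1, the complement has P[∩ A_i^c] ≥ 1 − 1/2 = 1/2 > 0, so some outcome avoids every A_i.

5·p = 1/2 ≈ 0.500; existence CERTIFIED by the union bound.


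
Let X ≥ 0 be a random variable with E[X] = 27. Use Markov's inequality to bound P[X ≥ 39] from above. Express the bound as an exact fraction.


μ = E[X] = 27, a = 39.
Markov: P[X ≥ 39] ≤ μ/a = (27)/39 = 9/13.
Numerically: ≈ 0.6923.
(Since a = 39 > μ = 27.0000, the bound 9/13 is < 1 and informative.)

P[X ≥ 39] ≤ 9/13 ≈ 0.6923.


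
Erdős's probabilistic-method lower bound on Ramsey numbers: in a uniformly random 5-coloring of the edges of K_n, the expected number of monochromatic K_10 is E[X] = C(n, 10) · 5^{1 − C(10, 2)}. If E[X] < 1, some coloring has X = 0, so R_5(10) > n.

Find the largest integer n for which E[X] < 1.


We need C(n, 10) · 5^{1 − 45} < 1, i.e. C(n, 10) < 5^{45 − 1} = 5684341886080801486968994140625.
Check values of n near the boundary:
  n = 5390: C(5390, 10) = 5655833965919099070255434039753; 5655833965919099070255434039753 < 5684341886080801486968994140625? YES
  n = 5391: C(5391, 10) = 5666344714787188828795213697883; 5666344714787188828795213697883 < 5684341886080801486968994140625? YES
  n = 5392: C(5392, 10) = 5676873040158402483252283957448; 5676873040158402483252283957448 < 5684341886080801486968994140625? YES
  n = 5393: C(5393, 10) = 5687418968154238267170642278008; 5687418968154238267170642278008 < 5684341886080801486968994140625? NO
The largest n with C(n, 10) < 5684341886080801486968994140625 is n = 5392 (where E[X] = 5676873040158402483252283957448/5684341886080801486968994140625 ≈ 0.998686). Hence R_5(10) > 5392, i.e. R_5(10) ≥ 5393.

Largest n = 5392; hence R_5(10) > 5392.


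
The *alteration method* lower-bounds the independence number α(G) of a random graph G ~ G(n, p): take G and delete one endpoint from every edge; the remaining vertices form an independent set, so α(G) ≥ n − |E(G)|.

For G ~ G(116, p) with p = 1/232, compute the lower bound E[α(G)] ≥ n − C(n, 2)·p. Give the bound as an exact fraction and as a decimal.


E[|E(G)|] = C(116, 2)·p = 6670 · (1/232) = 115/4.
E[α(G)] ≥ n − E[|E(G)|] = 116 − 115/4 = 349/4.
Numerically: ≈ 87.250000.
(This is only a lower bound; the true E[α(G)] may be larger.)

E[α(G)] ≥ 349/4 ≈ 87.250000.


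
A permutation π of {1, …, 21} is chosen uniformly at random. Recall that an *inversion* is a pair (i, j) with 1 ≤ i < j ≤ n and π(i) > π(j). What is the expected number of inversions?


Write X = Σ X_I over the C(21, 2) = 210 pairs i < j, with X_I the indicator of one inversion.
There are 210 indicators.
For each fixed pair i < j, the values π(i) and π(j) are two distinct elements of {1, …, 21} in uniformly random order; by symmetry P[π(i) > π(j)] = 1/2.
By linearity: E[X] = 210 · (1/2) = C(21, 2) · (1/2) = 210/2 = 105 ≈ 105.000.

E[X] = 105 = 105.000.


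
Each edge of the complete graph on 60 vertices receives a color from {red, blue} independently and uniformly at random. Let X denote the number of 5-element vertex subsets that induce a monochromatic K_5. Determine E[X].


Let X = Σ_S X_S over the C(60, 5) = 5461512 subsets S of size 5, where X_S = 1 if the K_5 on S is monochromatic.
For a fixed S, the K_5 on S has C(5, 2) = 10 edges. P[all 10 edges red] = (1/2)^10, and likewise for blue, so P[monochromatic] = 2·(1/2)^10 = 2^{1 − 10} = 1/512.
Summing: E[X] = C(60, 5) · 2^{1 − 10} = 5461512 · 1/512 = 682689/64.
Numerically: E[X] ≈ 10667.0156.

E[X] = C(60,5)·2^(1−C(5,2)) = 682689/64 ≈ 10667.0156.


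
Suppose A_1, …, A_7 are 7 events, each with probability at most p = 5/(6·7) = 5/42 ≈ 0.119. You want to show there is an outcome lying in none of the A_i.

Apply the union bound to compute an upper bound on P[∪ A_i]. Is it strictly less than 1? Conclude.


Union bound: P[∪_{i=1}^{7} A_i] ≤ Σ_i P[A_i] ≤ 7·p = 7·(5/42) = 5/6.
Numerically: 5/6 ≈ 0.833.
Is 5/6 < 1? YES.
Since P[∪ A_i] ≤ 5/6 < 1, the complement has P[∩ A_i^c] ≥ 1 − 5/6 = 1/6 > 0, so some outcome avoids every A_i.

7·p = 5/6 ≈ 0.833; existence CERTIFIED by the union bound.


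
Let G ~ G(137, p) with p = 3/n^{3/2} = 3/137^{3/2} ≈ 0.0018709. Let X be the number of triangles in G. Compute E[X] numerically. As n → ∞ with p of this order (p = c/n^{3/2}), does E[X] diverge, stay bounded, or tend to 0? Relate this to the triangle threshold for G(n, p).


Number of potential triangles: C(137, 3) = 419220.
Each occurs with probability p³ ≈ (0.0018709)³ ≈ 6.5481891e-09.
By linearity: E[X] = C(137, 3)·p³ ≈ 419220 · 6.5481891e-09 ≈ 0.00275.
Since α = 3/2 > 1, p = c/n^{3/2} = o(1/n) is below the triangle threshold p ~ 1/n. Asymptotically E[X] ~ (c³/6)·n^{3(1−α)} = (3³/6)·n^{-1.5} → 0, so by Markov's inequality G has no triangles w.h.p.

E[X] ≈ 0.00275; in regime p = Θ(1/n^{3/2}) E[X] tends to 0 (below the triangle threshold p ~ 1/n).


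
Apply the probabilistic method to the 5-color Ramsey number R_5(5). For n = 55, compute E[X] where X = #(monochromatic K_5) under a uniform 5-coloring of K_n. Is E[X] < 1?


E[X] = C(55, 5) · 5^{1 − 10} = 3478761 · 5^{−9} = 3478761/1953125.
As a reduced fraction: E[X] = 3478761/1953125 ≈ 1.781.
Is E[X] < 1? NO.
Since E[X] ≥ 1, the first-moment bound is inconclusive at n = 55; it does NOT by itself certify R_5(5) > 55.

E[X] = 3478761/1953125 ≈ 1.781; E[X] ≥ 1; first-moment method inconclusive here.


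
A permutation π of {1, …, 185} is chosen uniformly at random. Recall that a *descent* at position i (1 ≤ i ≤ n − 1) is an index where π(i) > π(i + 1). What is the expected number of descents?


Write X = Σ X_I over i = 1, …, 184, with X_I the indicator of one descent.
There are 184 indicators.
For each fixed i, the pair (π(i), π(i+1)) is a uniformly random ordered pair of distinct values from {1, …, 185}; by symmetry P[π(i) > π(i+1)] = 1/2.
By linearity: E[X] = 184 · (1/2) = (185 − 1) · (1/2) = 92 ≈ 92.000000.

E[X] = 92 = 92.000000.


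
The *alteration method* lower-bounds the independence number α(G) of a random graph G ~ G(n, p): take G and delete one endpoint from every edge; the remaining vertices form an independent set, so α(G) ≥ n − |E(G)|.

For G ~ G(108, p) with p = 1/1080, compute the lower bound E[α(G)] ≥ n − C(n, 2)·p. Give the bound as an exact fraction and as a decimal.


E[|E(G)|] = C(108, 2)·p = 5778 · (1/1080) = 107/20.
E[α(G)] ≥ n − E[|E(G)|] = 108 − 107/20 = 2053/20.
Numerically: ≈ 102.65000.
(This is only a lower bound; the true E[α(G)] may be larger.)

E[α(G)] ≥ 2053/20 ≈ 102.65000.


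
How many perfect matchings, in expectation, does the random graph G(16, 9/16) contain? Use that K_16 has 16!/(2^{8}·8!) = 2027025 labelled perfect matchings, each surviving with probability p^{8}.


K_16 has 16!/(2^{8}·8!) = 2027025 labelled perfect matchings.
For each such perfect matching H, let X_H = 1 if all 8 edges of H are present in G. Then P[X_H = 1] = p^{8} = (9/16)^{8} = 43046721/4294967296.
By linearity of expectation: E[X] = Σ_H E[X_H] = 2027025 · p^{8} = 2027025 · 43046721/4294967296 = 87256779635025/4294967296.
Numerically: E[X] ≈ 2.03e+04.

E[X] = 2027025 · (9/16)^{8} = 87256779635025/4294967296 ≈ 2.03e+04.


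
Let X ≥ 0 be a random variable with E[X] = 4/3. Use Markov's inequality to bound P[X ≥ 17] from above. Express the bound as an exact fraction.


μ = E[X] = 4/3, a = 17.
Markov: P[X ≥ 17] ≤ μ/a = (4/3)/17 = 4/51.
Numerically: ≈ 0.0784.
(Since a = 17 > μ = 1.3333, the bound 4/51 is < 1 and informative.)

P[X ≥ 17] ≤ 4/51 ≈ 0.0784.


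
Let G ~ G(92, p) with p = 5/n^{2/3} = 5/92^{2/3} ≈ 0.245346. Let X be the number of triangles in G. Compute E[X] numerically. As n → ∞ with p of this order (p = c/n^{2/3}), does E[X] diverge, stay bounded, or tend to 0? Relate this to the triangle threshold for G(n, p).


Number of potential triangles: C(92, 3) = 125580.
Each occurs with probability p³ ≈ (0.245346)³ ≈ 1.47684310e-02.
By linearity: E[X] = C(92, 3)·p³ ≈ 125580 · 1.47684310e-02 ≈ 1854.619565.
Since α = 2/3 < 1, p = c/n^{2/3} ≫ 1/n is above the triangle threshold p ~ 1/n. Asymptotically E[X] ~ (c³/6)·n^{3(1−α)} = (5³/6)·n^{1} → ∞; triangles are abundant w.h.p.

E[X] ≈ 1854.619565; in regime p = Θ(1/n^{2/3}) E[X] diverges (above the triangle threshold p ~ 1/n).


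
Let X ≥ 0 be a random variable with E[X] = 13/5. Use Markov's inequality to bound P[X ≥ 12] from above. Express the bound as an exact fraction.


μ = E[X] = 13/5, a = 12.
Markov: P[X ≥ 12] ≤ μ/a = (13/5)/12 = 13/60.
Numerically: ≈ 0.217.
(Since a = 12 > μ = 2.600, the bound 13/60 is < 1 and informative.)

P[X ≥ 12] ≤ 13/60 ≈ 0.217.


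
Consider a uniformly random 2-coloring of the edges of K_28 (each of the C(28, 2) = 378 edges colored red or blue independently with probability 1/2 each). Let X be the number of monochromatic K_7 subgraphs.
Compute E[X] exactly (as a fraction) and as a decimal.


Let X = Σ_S X_S over the C(28, 7) = 1184040 subsets S of size 7, where X_S = 1 if the K_7 on S is monochromatic.
For a fixed S, the K_7 on S has C(7, 2) = 21 edges. P[all 21 edges red] = (1/2)^21, and likewise for blue, so P[monochromatic] = 2·(1/2)^21 = 2^{1 − 21} = 1/1048576.
By linearity of expectation: E[X] = C(28, 7) · 2^{1 − 21} = 1184040 · 1/1048576 = 148005/131072.
Numerically: E[X] ≈ 1.129.

E[X] = C(28,7)·2^(1−C(7,2)) = 148005/131072 ≈ 1.129.


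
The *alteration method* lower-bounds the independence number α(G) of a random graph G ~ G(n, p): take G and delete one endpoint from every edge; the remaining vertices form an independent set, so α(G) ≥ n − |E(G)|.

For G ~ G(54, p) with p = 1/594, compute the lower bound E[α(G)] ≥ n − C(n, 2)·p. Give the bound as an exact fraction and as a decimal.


E[|E(G)|] = C(54, 2)·p = 1431 · (1/594) = 53/22.
E[α(G)] ≥ n − E[|E(G)|] = 54 − 53/22 = 1135/22.
Numerically: ≈ 51.590909.
(This is only a lower bound; the true E[α(G)] may be larger.)

E[α(G)] ≥ 1135/22 ≈ 51.590909.


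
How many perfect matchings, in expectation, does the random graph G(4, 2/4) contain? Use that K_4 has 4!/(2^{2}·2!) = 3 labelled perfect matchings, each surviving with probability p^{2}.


K_4 has 4!/(2^{2}·2!) = 3 labelled perfect matchings.
For each such perfect matching H, let X_H = 1 if all 2 edges of H are present in G. Then P[X_H = 1] = p^{2} = (1/2)^{2} = 1/4.
Summing the indicators: E[X] = Σ_H E[X_H] = 3 · p^{2} = 3 · 1/4 = 3/4.
Numerically: E[X] ≈ 0.75.

E[X] = 3 · (1/2)^{2} = 3/4 ≈ 0.75.


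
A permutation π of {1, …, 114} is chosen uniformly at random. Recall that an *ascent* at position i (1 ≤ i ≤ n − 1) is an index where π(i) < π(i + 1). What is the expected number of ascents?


Write X = Σ X_I over i = 1, …, 113, with X_I the indicator of one ascent.
There are 113 indicators.
For each fixed i, the pair (π(i), π(i+1)) is a uniformly random ordered pair of distinct values from {1, …, 114}; by symmetry P[π(i) < π(i+1)] = 1/2.
By linearity: E[X] = 113 · (1/2) = (114 − 1) · (1/2) = 113/2 ≈ 56.50000.

E[X] = 113/2 = 56.50000.


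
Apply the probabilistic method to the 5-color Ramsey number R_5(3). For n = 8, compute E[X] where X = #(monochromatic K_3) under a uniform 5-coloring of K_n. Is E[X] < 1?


E[X] = C(8, 3) · 5^{1 − 3} = 56 · 5^{−2} = 56/25.
As a reduced fraction: E[X] = 56/25 ≈ 2.2400000.
Is E[X] < 1? NO.
Since E[X] ≥ 1, the first-moment bound is inconclusive at n = 8; it does NOT by itself certify R_5(3) > 8.

E[X] = 56/25 ≈ 2.2400000; E[X] ≥ 1; first-moment method inconclusive here.


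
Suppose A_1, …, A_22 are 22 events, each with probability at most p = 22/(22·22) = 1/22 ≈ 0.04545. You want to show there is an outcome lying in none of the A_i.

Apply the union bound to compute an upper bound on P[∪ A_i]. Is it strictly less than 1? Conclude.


Union bound: P[∪_{i=1}^{22} A_i] ≤ Σ_i P[A_i] ≤ 22·p = 22·(1/22) = 1.
Numerically: 1 ≈ 1.00000.
Is 1 < 1? NO.
Since the bound 1 is ≥ 1, the union bound is uninformative here; it does NOT by itself certify existence.

22·p = 1 ≈ 1.00000; existence NOT certified by the union bound.


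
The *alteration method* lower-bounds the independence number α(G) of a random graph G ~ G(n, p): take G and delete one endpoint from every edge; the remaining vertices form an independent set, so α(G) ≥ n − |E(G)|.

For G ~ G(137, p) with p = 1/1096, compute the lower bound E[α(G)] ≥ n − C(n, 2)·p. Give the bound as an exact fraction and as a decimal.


E[|E(G)|] = C(137, 2)·p = 9316 · (1/1096) = 17/2.
E[α(G)] ≥ n − E[|E(G)|] = 137 − 17/2 = 257/2.
Numerically: ≈ 128.500000.
(This is only a lower bound; the true E[α(G)] may be larger.)

E[α(G)] ≥ 257/2 ≈ 128.500000.


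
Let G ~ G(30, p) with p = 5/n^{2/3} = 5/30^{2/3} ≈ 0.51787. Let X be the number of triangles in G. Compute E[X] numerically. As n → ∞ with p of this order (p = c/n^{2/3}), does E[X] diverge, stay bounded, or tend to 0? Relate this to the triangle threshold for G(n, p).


Number of potential triangles: C(30, 3) = 4060.
Each occurs with probability p³ ≈ (0.51787)³ ≈ 1.3888889e-01.
By linearity: E[X] = C(30, 3)·p³ ≈ 4060 · 1.3888889e-01 ≈ 563.88889.
Since α = 2/3 < 1, p = c/n^{2/3} ≫ 1/n is above the triangle threshold p ~ 1/n. Asymptotically E[X] ~ (c³/6)·n^{3(1−α)} = (5³/6)·n^{1} → ∞; triangles are abundant w.h.p.

E[X] ≈ 563.88889; in regime p = Θ(1/n^{2/3}) E[X] diverges (above the triangle threshold p ~ 1/n).


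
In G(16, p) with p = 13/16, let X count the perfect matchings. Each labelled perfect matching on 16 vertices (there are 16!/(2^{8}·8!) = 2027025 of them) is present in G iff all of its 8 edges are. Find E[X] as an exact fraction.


K_16 has 16!/(2^{8}·8!) = 2027025 labelled perfect matchings.
For each such perfect matching H, let X_H = 1 if all 8 edges of H are present in G. Then P[X_H = 1] = p^{8} = (13/16)^{8} = 815730721/4294967296.
By linearity: E[X] = Σ_H E[X_H] = 2027025 · p^{8} = 2027025 · 815730721/4294967296 = 1653506564735025/4294967296.
Numerically: E[X] ≈ 384987.

E[X] = 2027025 · (13/16)^{8} = 1653506564735025/4294967296 ≈ 384987.


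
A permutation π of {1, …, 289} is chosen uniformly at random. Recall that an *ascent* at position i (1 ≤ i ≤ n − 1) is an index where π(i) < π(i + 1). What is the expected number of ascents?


Write X = Σ X_I over i = 1, …, 288, with X_I the indicator of one ascent.
There are 288 indicators.
For each fixed i, the pair (π(i), π(i+1)) is a uniformly random ordered pair of distinct values from {1, …, 289}; by symmetry P[π(i) < π(i+1)] = 1/2.
By linearity: E[X] = 288 · (1/2) = (289 − 1) · (1/2) = 144 ≈ 144.0000.

E[X] = 144 = 144.0000.


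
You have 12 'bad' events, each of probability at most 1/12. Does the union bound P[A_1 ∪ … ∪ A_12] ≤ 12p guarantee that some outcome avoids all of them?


Union bound: P[∪_{i=1}^{12} A_i] ≤ Σ_i P[A_i] ≤ 12·p = 12·(1/12) = 1.
Numerically: 1 ≈ 1.00000.
Is 1 < 1? NO.
Since the bound 1 is ≥ 1, the union bound is uninformative here; it does NOT by itself certify existence.

12·p = 1 ≈ 1.00000; existence NOT certified by the union bound.


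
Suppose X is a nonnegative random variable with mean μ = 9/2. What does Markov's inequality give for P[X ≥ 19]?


μ = E[X] = 9/2, a = 19.
Markov: P[X ≥ 19] ≤ μ/a = (9/2)/19 = 9/38.
Numerically: ≈ 0.2368.
(Since a = 19 > μ = 4.5000, the bound 9/38 is < 1 and informative.)

P[X ≥ 19] ≤ 9/38 ≈ 0.2368.


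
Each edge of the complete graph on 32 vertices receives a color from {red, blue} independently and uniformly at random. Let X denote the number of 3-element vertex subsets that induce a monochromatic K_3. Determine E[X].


Let X = Σ_S X_S over the C(32, 3) = 4960 subsets S of size 3, where X_S = 1 if the K_3 on S is monochromatic.
For a fixed S, the K_3 on S has C(3, 2) = 3 edges. P[all 3 edges red] = (1/2)^3, and likewise for blue, so P[monochromatic] = 2·(1/2)^3 = 2^{1 − 3} = 1/4.
By linearity of expectation: E[X] = C(32, 3) · 2^{1 − 3} = 4960 · 1/4 = 1240.
Numerically: E[X] ≈ 1240.000.

E[X] = C(32,3)·2^(1−C(3,2)) = 1240 ≈ 1240.000.


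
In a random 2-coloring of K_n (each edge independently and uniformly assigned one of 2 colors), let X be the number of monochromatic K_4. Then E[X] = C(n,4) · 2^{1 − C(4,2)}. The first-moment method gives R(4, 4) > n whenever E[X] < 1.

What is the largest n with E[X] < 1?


We need C(n, 4) · 2^{1 − 6} < 1, i.e. C(n, 4) < 2^{6 − 1} = 32.
Check values of n near the boundary:
  n = 5: C(5, 4) = 5; 5 < 32? YES
  n = 6: C(6, 4) = 15; 15 < 32? YES
  n = 7: C(7, 4) = 35; 35 < 32? NO
  n = 8: C(8, 4) = 70; 70 < 32? NO
The largest n with C(n, 4) < 32 is n = 6 (where E[X] = 15/32 ≈ 0.469). Hence R(4, 4) > 6, i.e. R(4, 4) ≥ 7.

Largest n = 6; hence R(4, 4) > 6.


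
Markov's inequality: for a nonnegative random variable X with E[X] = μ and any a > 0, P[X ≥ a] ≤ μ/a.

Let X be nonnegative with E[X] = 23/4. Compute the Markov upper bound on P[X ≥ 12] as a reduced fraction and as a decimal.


μ = E[X] = 23/4, a = 12.
Markov: P[X ≥ 12] ≤ μ/a = (23/4)/12 = 23/48.
Numerically: ≈ 0.4792.
(Since a = 12 > μ = 5.7500, the bound 23/48 is < 1 and informative.)

P[X ≥ 12] ≤ 23/48 ≈ 0.4792.


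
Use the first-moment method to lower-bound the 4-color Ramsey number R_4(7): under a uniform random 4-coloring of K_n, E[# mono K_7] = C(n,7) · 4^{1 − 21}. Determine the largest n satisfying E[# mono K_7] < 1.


We need C(n, 7) · 4^{1 − 21} < 1, i.e. C(n, 7) < 4^{21 − 1} = 1099511627776.
Check values of n near the boundary:
  n = 174: C(174, 7) = 847879782984; 847879782984 < 1099511627776? YES
  n = 175: C(175, 7) = 883208107275; 883208107275 < 1099511627776? YES
  n = 176: C(176, 7) = 919790691600; 919790691600 < 1099511627776? YES
  n = 177: C(177, 7) = 957664425960; 957664425960 < 1099511627776? YES
  n = 178: C(178, 7) = 996867063280; 996867063280 < 1099511627776? YES
  n = 179: C(179, 7) = 1037437234460; 1037437234460 < 1099511627776? YES
  n = 180: C(180, 7) = 1079414463600; 1079414463600 < 1099511627776? YES
  n = 181: C(181, 7) = 1122839183400; 1122839183400 < 1099511627776? NO
  n = 182: C(182, 7) = 1167752750736; 1167752750736 < 1099511627776? NO
  n = 183: C(183, 7) = 1214197462413; 1214197462413 < 1099511627776? NO
The largest n with C(n, 7) < 1099511627776 is n = 180 (where E[X] = 67463403975/68719476736 ≈ 0.9817). Hence R_4(7) > 180, i.e. R_4(7) ≥ 181.

Largest n = 180; hence R_4(7) > 180.


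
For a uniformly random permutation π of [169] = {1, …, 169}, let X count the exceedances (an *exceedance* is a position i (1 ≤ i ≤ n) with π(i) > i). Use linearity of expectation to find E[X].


Write X = Σ_{i=1}^{169} X_i, where X_i = 1_{π(i) > i}.
For each fixed i, π(i) is uniform over {1, …, 169} (marginal of a uniform permutation), so P[π(i) > i] = (n − i)/n. Summing: Σ_{i=1}^{169} (n − i)/n = (0 + 1 + … + 168)/169 = 169(169 − 1)/(2·169) = (169 − 1)/2.
Hence E[X] = Σ_{i=1}^{169} (169 − i)/169 = 84 ≈ 84.0000.

E[X] = 84 = 84.0000.


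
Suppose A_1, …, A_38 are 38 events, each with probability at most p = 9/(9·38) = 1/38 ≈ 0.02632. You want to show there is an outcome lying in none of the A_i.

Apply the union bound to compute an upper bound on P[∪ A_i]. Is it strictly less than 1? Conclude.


Union bound: P[∪_{i=1}^{38} A_i] ≤ Σ_i P[A_i] ≤ 38·p = 38·(1/38) = 1.
Numerically: 1 ≈ 1.00000.
Is 1 < 1? NO.
Since the bound 1 is ≥ 1, the union bound is uninformative here; it does NOT by itself certify existence.

38·p = 1 ≈ 1.00000; existence NOT certified by the union bound.


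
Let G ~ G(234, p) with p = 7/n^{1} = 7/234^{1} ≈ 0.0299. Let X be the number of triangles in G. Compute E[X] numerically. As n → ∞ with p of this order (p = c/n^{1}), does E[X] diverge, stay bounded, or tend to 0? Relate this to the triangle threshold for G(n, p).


Number of potential triangles: C(234, 3) = 2108184.
Each occurs with probability p³ ≈ (0.0299)³ ≈ 2.67699e-05.
By linearity: E[X] = C(234, 3)·p³ ≈ 2108184 · 2.67699e-05 ≈ 56.436.
Here α = 1, so p = 7/n is exactly at the triangle threshold p ~ 1/n. Asymptotically E[X] → c³/6 = 7³/6 = 343/6 ≈ 57.167, a bounded constant. In this regime the triangle count is asymptotically Poisson(c³/6).

E[X] ≈ 56.436; in regime p = Θ(1/n^{1}) E[X] stays bounded (at the triangle threshold p ~ 1/n).


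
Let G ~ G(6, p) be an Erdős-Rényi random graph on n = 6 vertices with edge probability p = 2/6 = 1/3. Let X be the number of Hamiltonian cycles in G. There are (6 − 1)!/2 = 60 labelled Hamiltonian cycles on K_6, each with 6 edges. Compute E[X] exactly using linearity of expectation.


K_6 has (6 − 1)!/2 = 60 labelled Hamiltonian cycles.
For each such Hamiltonian cycle H, let X_H = 1 if all 6 edges of H are present in G. Then P[X_H = 1] = p^{6} = (1/3)^{6} = 1/729.
By linearity of expectation: E[X] = Σ_H E[X_H] = 60 · p^{6} = 60 · 1/729 = 20/243.
Numerically: E[X] ≈ 0.0823.

E[X] = 60 · (1/3)^{6} = 20/243 ≈ 0.0823.


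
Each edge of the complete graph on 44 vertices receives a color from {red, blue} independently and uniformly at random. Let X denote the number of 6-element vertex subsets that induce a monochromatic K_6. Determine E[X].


Let X = Σ_S X_S over the C(44, 6) = 7059052 subsets S of size 6, where X_S = 1 if the K_6 on S is monochromatic.
For a fixed S, the K_6 on S has C(6, 2) = 15 edges. P[all 15 edges red] = (1/2)^15, and likewise for blue, so P[monochromatic] = 2·(1/2)^15 = 2^{1 − 15} = 1/16384.
Summing: E[X] = C(44, 6) · 2^{1 − 15} = 7059052 · 1/16384 = 1764763/4096.
Numerically: E[X] ≈ 430.850.

E[X] = C(44,6)·2^(1−C(6,2)) = 1764763/4096 ≈ 430.850.


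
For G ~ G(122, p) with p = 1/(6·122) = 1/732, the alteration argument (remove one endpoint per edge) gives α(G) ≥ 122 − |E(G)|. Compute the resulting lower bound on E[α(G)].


E[|E(G)|] = C(122, 2)·p = 7381 · (1/732) = 121/12.
E[α(G)] ≥ n − E[|E(G)|] = 122 − 121/12 = 1343/12.
Numerically: ≈ 111.9167.
(This is only a lower bound; the true E[α(G)] may be larger.)

E[α(G)] ≥ 1343/12 ≈ 111.9167.


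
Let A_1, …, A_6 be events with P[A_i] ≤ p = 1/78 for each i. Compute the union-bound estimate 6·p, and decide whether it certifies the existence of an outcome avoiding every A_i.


Union bound: P[∪_{i=1}^{6} A_i] ≤ Σ_i P[A_i] ≤ 6·p = 6·(1/78) = 1/13.
Numerically: 1/13 ≈ 0.07692.
Is 1/13 < 1? YES.
Since P[∪ A_i] ≤ 1/13 < 1, the complement has P[∩ A_i^c] ≥ 1 − 1/13 = 12/13 > 0, so some outcome avoids every A_i.

6·p = 1/13 ≈ 0.07692; existence CERTIFIED by the union bound.


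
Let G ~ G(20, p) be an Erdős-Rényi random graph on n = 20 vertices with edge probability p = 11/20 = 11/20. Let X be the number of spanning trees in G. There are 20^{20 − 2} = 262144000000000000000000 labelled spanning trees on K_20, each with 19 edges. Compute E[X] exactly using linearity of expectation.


K_20 has 20^{20 − 2} = 262144000000000000000000 labelled spanning trees.
For each such spanning tree H, let X_H = 1 if all 19 edges of H are present in G. Then P[X_H = 1] = p^{19} = (11/20)^{19} = 61159090448414546291/5242880000000000000000000.
By linearity: E[X] = Σ_H E[X_H] = 262144000000000000000000 · p^{19} = 262144000000000000000000 · 61159090448414546291/5242880000000000000000000 = 61159090448414546291/20.
Numerically: E[X] ≈ 3.058e+18.

E[X] = 262144000000000000000000 · (11/20)^{19} = 61159090448414546291/20 ≈ 3.058e+18.


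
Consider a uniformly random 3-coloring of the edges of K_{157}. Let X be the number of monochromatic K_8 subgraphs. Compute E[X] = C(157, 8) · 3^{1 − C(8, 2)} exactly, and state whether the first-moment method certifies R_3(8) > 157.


E[X] = C(157, 8) · 3^{1 − 28} = 7637643295425 · 3^{−27} = 7637643295425/7625597484987.
As a reduced fraction: E[X] = 848627032825/847288609443 ≈ 1.001580.
Is E[X] < 1? NO.
Since E[X] ≥ 1, the first-moment bound is inconclusive at n = 157; it does NOT by itself certify R_3(8) > 157.

E[X] = 848627032825/847288609443 ≈ 1.001580; E[X] ≥ 1; first-moment method inconclusive here.


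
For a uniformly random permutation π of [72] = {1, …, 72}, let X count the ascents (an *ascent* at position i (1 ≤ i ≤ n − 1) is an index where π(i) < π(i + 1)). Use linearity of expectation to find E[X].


Write X = Σ X_I over i = 1, …, 71, with X_I the indicator of one ascent.
There are 71 indicators.
For each fixed i, the pair (π(i), π(i+1)) is a uniformly random ordered pair of distinct values from {1, …, 72}; by symmetry P[π(i) < π(i+1)] = 1/2.
By linearity: E[X] = 71 · (1/2) = (72 − 1) · (1/2) = 71/2 ≈ 35.50000.

E[X] = 71/2 = 35.50000.


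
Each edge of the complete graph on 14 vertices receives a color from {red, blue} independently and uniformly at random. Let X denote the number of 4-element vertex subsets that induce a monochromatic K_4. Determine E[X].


Let X = Σ_S X_S over the C(14, 4) = 1001 subsets S of size 4, where X_S = 1 if the K_4 on S is monochromatic.
For a fixed S, the K_4 on S has C(4, 2) = 6 edges. P[all 6 edges red] = (1/2)^6, and likewise for blue, so P[monochromatic] = 2·(1/2)^6 = 2^{1 − 6} = 1/32.
By linearity of expectation: E[X] = C(14, 4) · 2^{1 − 6} = 1001 · 1/32 = 1001/32.
Numerically: E[X] ≈ 31.281.

E[X] = C(14,4)·2^(1−C(4,2)) = 1001/32 ≈ 31.281.


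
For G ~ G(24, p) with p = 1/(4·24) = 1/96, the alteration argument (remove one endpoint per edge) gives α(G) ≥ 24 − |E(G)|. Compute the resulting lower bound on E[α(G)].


E[|E(G)|] = C(24, 2)·p = 276 · (1/96) = 23/8.
E[α(G)] ≥ n − E[|E(G)|] = 24 − 23/8 = 169/8.
Numerically: ≈ 21.125.
(This is only a lower bound; the true E[α(G)] may be larger.)

E[α(G)] ≥ 169/8 ≈ 21.125.


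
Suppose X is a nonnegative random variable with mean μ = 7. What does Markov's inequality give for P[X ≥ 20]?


μ = E[X] = 7, a = 20.
Markov: P[X ≥ 20] ≤ μ/a = (7)/20 = 7/20.
Numerically: ≈ 0.35000.
(Since a = 20 > μ = 7.00000, the bound 7/20 is < 1 and informative.)

P[X ≥ 20] ≤ 7/20 ≈ 0.35000.


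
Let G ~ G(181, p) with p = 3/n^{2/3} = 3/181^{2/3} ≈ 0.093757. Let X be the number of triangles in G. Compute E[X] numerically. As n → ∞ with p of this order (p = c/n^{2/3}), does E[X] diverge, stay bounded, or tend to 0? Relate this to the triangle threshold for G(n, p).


Number of potential triangles: C(181, 3) = 971970.
Each occurs with probability p³ ≈ (0.093757)³ ≈ 8.2415067e-04.
By linearity: E[X] = C(181, 3)·p³ ≈ 971970 · 8.2415067e-04 ≈ 801.04972.
Since α = 2/3 < 1, p = c/n^{2/3} ≫ 1/n is above the triangle threshold p ~ 1/n. Asymptotically E[X] ~ (c³/6)·n^{3(1−α)} = (3³/6)·n^{1} → ∞; triangles are abundant w.h.p.

E[X] ≈ 801.04972; in regime p = Θ(1/n^{2/3}) E[X] diverges (above the triangle threshold p ~ 1/n).


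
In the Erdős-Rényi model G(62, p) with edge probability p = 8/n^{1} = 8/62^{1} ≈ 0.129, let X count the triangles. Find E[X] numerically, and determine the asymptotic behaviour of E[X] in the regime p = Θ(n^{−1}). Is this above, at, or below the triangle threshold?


Number of potential triangles: C(62, 3) = 37820.
Each occurs with probability p³ ≈ (0.129)³ ≈ 2.148300e-03.
By linearity: E[X] = C(62, 3)·p³ ≈ 37820 · 2.148300e-03 ≈ 81.2487.
Here α = 1, so p = 8/n is exactly at the triangle threshold p ~ 1/n. Asymptotically E[X] → c³/6 = 8³/6 = 256/3 ≈ 85.3333, a bounded constant. In this regime the triangle count is asymptotically Poisson(c³/6).

E[X] ≈ 81.2487; in regime p = Θ(1/n^{1}) E[X] stays bounded (at the triangle threshold p ~ 1/n).


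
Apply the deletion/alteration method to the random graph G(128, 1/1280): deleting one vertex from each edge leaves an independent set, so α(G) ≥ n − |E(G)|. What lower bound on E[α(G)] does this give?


E[|E(G)|] = C(128, 2)·p = 8128 · (1/1280) = 127/20.
E[α(G)] ≥ n − E[|E(G)|] = 128 − 127/20 = 2433/20.
Numerically: ≈ 121.65000.
(This is only a lower bound; the true E[α(G)] may be larger.)

E[α(G)] ≥ 2433/20 ≈ 121.65000.


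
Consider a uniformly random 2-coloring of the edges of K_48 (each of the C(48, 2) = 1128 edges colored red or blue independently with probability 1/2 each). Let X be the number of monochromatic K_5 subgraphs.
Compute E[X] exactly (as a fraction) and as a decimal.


Let X = Σ_S X_S over the C(48, 5) = 1712304 subsets S of size 5, where X_S = 1 if the K_5 on S is monochromatic.
For a fixed S, the K_5 on S has C(5, 2) = 10 edges. P[all 10 edges red] = (1/2)^10, and likewise for blue, so P[monochromatic] = 2·(1/2)^10 = 2^{1 − 10} = 1/512.
By linearity: E[X] = C(48, 5) · 2^{1 − 10} = 1712304 · 1/512 = 107019/32.
Numerically: E[X] ≈ 3344.3438.

E[X] = C(48,5)·2^(1−C(5,2)) = 107019/32 ≈ 3344.3438.


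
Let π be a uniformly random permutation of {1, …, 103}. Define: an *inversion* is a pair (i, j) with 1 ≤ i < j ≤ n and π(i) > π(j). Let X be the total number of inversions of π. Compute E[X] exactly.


Write X = Σ X_I over the C(103, 2) = 5253 pairs i < j, with X_I the indicator of one inversion.
There are 5253 indicators.
For each fixed pair i < j, the values π(i) and π(j) are two distinct elements of {1, …, 103} in uniformly random order; by symmetry P[π(i) > π(j)] = 1/2.
By linearity: E[X] = 5253 · (1/2) = C(103, 2) · (1/2) = 5253/2 = 5253/2 ≈ 2626.5000.

E[X] = 5253/2 = 2626.5000.


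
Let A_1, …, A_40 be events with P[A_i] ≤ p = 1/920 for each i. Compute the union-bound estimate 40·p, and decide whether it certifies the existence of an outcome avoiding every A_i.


Union bound: P[∪_{i=1}^{40} A_i] ≤ Σ_i P[A_i] ≤ 40·p = 40·(1/920) = 1/23.
Numerically: 1/23 ≈ 0.04348.
Is 1/23 < 1? YES.
Since P[∪ A_i] ≤ 1/23 < 1, the complement has P[∩ A_i^c] ≥ 1 − 1/23 = 22/23 > 0, so some outcome avoids every A_i.

40·p = 1/23 ≈ 0.04348; existence CERTIFIED by the union bound.


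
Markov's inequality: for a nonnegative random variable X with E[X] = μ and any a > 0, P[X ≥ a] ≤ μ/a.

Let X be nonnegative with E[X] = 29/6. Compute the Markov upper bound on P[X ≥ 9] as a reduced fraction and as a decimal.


μ = E[X] = 29/6, a = 9.
Markov: P[X ≥ 9] ≤ μ/a = (29/6)/9 = 29/54.
Numerically: ≈ 0.5370.
(Since a = 9 > μ = 4.8333, the bound 29/54 is < 1 and informative.)

P[X ≥ 9] ≤ 29/54 ≈ 0.5370.


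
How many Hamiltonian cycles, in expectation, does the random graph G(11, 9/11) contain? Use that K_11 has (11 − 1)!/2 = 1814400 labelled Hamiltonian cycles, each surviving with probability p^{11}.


K_11 has (11 − 1)!/2 = 1814400 labelled Hamiltonian cycles.
For each such Hamiltonian cycle H, let X_H = 1 if all 11 edges of H are present in G. Then P[X_H = 1] = p^{11} = (9/11)^{11} = 31381059609/285311670611.
By linearity: E[X] = Σ_H E[X_H] = 1814400 · p^{11} = 1814400 · 31381059609/285311670611 = 56937794554569600/285311670611.
Numerically: E[X] ≈ 1.996e+05.

E[X] = 1814400 · (9/11)^{11} = 56937794554569600/285311670611 ≈ 1.996e+05.


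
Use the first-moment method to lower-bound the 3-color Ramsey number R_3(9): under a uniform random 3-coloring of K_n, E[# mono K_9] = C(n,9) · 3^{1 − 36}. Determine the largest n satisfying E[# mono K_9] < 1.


We need C(n, 9) · 3^{1 − 36} < 1, i.e. C(n, 9) < 3^{36 − 1} = 50031545098999707.
Check values of n near the boundary:
  n = 297: C(297, 9) = 43842345008337645; 43842345008337645 < 50031545098999707? YES
  n = 298: C(298, 9) = 45207677551849890; 45207677551849890 < 50031545098999707? YES
  n = 299: C(299, 9) = 46610674441390059; 46610674441390059 < 50031545098999707? YES
  n = 300: C(300, 9) = 48052241692154700; 48052241692154700 < 50031545098999707? YES
  n = 301: C(301, 9) = 49533303936090975; 49533303936090975 < 50031545098999707? YES
  n = 302: C(302, 9) = 51054804739588650; 51054804739588650 < 50031545098999707? NO
The largest n with C(n, 9) < 50031545098999707 is n = 301 (where E[X] = 16511101312030325/16677181699666569 ≈ 0.990). Hence R_3(9) > 301, i.e. R_3(9) ≥ 302.

Largest n = 301; hence R_3(9) > 301.


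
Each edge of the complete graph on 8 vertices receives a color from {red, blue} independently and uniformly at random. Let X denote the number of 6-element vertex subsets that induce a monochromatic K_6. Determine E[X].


Let X = Σ_S X_S over the C(8, 6) = 28 subsets S of size 6, where X_S = 1 if the K_6 on S is monochromatic.
For a fixed S, the K_6 on S has C(6, 2) = 15 edges. P[all 15 edges red] = (1/2)^15, and likewise for blue, so P[monochromatic] = 2·(1/2)^15 = 2^{1 − 15} = 1/16384.
By linearity: E[X] = C(8, 6) · 2^{1 − 15} = 28 · 1/16384 = 7/4096.
Numerically: E[X] ≈ 0.0017.

E[X] = C(8,6)·2^(1−C(6,2)) = 7/4096 ≈ 0.0017.


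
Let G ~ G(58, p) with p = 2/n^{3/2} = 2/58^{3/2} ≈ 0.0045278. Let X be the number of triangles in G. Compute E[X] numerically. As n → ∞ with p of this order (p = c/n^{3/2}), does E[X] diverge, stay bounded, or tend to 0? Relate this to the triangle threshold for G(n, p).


Number of potential triangles: C(58, 3) = 30856.
Each occurs with probability p³ ≈ (0.0045278)³ ≈ 9.2824799e-08.
By linearity: E[X] = C(58, 3)·p³ ≈ 30856 · 9.2824799e-08 ≈ 0.00286.
Since α = 3/2 > 1, p = c/n^{3/2} = o(1/n) is below the triangle threshold p ~ 1/n. Asymptotically E[X] ~ (c³/6)·n^{3(1−α)} = (2³/6)·n^{-1.5} → 0, so by Markov's inequality G has no triangles w.h.p.

E[X] ≈ 0.00286; in regime p = Θ(1/n^{3/2}) E[X] tends to 0 (below the triangle threshold p ~ 1/n).


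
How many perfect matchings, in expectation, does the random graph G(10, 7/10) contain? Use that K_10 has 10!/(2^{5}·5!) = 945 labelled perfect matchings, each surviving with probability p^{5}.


K_10 has 10!/(2^{5}·5!) = 945 labelled perfect matchings.
For each such perfect matching H, let X_H = 1 if all 5 edges of H are present in G. Then P[X_H = 1] = p^{5} = (7/10)^{5} = 16807/100000.
Summing the indicators: E[X] = Σ_H E[X_H] = 945 · p^{5} = 945 · 16807/100000 = 3176523/20000.
Numerically: E[X] ≈ 158.8.

E[X] = 945 · (7/10)^{5} = 3176523/20000 ≈ 158.8.


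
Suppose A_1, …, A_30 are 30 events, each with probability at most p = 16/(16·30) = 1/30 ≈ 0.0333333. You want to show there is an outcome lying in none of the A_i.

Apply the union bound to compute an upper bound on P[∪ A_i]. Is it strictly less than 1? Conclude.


Union bound: P[∪_{i=1}^{30} A_i] ≤ Σ_i P[A_i] ≤ 30·p = 30·(1/30) = 1.
Numerically: 1 ≈ 1.0000000.
Is 1 < 1? NO.
Since the bound 1 is ≥ 1, the union bound is uninformative here; it does NOT by itself certify existence.

30·p = 1 ≈ 1.0000000; existence NOT certified by the union bound.


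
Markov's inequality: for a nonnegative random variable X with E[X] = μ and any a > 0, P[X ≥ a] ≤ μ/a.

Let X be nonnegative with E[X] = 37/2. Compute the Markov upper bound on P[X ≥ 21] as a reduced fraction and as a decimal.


μ = E[X] = 37/2, a = 21.
Markov: P[X ≥ 21] ≤ μ/a = (37/2)/21 = 37/42.
Numerically: ≈ 0.880952.
(Since a = 21 > μ = 18.500000, the bound 37/42 is < 1 and informative.)

P[X ≥ 21] ≤ 37/42 ≈ 0.880952.


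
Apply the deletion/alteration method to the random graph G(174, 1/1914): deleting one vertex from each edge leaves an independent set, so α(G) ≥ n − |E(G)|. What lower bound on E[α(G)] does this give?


E[|E(G)|] = C(174, 2)·p = 15051 · (1/1914) = 173/22.
E[α(G)] ≥ n − E[|E(G)|] = 174 − 173/22 = 3655/22.
Numerically: ≈ 166.13636.
(This is only a lower bound; the true E[α(G)] may be larger.)

E[α(G)] ≥ 3655/22 ≈ 166.13636.


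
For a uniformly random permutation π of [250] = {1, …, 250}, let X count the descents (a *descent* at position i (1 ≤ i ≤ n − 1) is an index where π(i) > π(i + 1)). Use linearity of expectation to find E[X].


Write X = Σ X_I over i = 1, …, 249, with X_I the indicator of one descent.
There are 249 indicators.
For each fixed i, the pair (π(i), π(i+1)) is a uniformly random ordered pair of distinct values from {1, …, 250}; by symmetry P[π(i) > π(i+1)] = 1/2.
By linearity: E[X] = 249 · (1/2) = (250 − 1) · (1/2) = 249/2 ≈ 124.5000.

E[X] = 249/2 = 124.5000.


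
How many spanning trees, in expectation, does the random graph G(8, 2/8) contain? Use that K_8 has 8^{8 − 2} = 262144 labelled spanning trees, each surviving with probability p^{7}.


K_8 has 8^{8 − 2} = 262144 labelled spanning trees.
For each such spanning tree H, let X_H = 1 if all 7 edges of H are present in G. Then P[X_H = 1] = p^{7} = (1/4)^{7} = 1/16384.
By linearity of expectation: E[X] = Σ_H E[X_H] = 262144 · p^{7} = 262144 · 1/16384 = 16.
Numerically: E[X] ≈ 16.

E[X] = 262144 · (1/4)^{7} = 16 ≈ 16.


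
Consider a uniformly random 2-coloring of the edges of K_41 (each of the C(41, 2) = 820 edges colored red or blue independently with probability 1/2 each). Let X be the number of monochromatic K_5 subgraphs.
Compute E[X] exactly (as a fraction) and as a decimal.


Let X = Σ_S X_S over the C(41, 5) = 749398 subsets S of size 5, where X_S = 1 if the K_5 on S is monochromatic.
For a fixed S, the K_5 on S has C(5, 2) = 10 edges. P[all 10 edges red] = (1/2)^10, and likewise for blue, so P[monochromatic] = 2·(1/2)^10 = 2^{1 − 10} = 1/512.
Summing: E[X] = C(41, 5) · 2^{1 − 10} = 749398 · 1/512 = 374699/256.
Numerically: E[X] ≈ 1463.6680.

E[X] = C(41,5)·2^(1−C(5,2)) = 374699/256 ≈ 1463.6680.


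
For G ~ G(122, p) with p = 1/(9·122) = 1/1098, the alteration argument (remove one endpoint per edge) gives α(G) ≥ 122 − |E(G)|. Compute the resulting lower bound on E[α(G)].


E[|E(G)|] = C(122, 2)·p = 7381 · (1/1098) = 121/18.
E[α(G)] ≥ n − E[|E(G)|] = 122 − 121/18 = 2075/18.
Numerically: ≈ 115.2778.
(This is only a lower bound; the true E[α(G)] may be larger.)

E[α(G)] ≥ 2075/18 ≈ 115.2778.


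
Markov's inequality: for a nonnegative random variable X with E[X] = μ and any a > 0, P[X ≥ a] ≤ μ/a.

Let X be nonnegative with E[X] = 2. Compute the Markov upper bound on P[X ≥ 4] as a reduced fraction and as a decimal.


μ = E[X] = 2, a = 4.
Markov: P[X ≥ 4] ≤ μ/a = (2)/4 = 1/2.
Numerically: ≈ 0.50000.
(Since a = 4 > μ = 2.00000, the bound 1/2 is < 1 and informative.)

P[X ≥ 4] ≤ 1/2 ≈ 0.50000.


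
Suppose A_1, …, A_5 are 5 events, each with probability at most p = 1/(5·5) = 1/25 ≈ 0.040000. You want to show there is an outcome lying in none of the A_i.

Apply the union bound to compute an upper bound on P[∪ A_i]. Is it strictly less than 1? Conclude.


Union bound: P[∪_{i=1}^{5} A_i] ≤ Σ_i P[A_i] ≤ 5·p = 5·(1/25) = 1/5.
Numerically: 1/5 ≈ 0.200000.
Is 1/5 < 1? YES.
Since P[∪ A_i] ≤ 1/5 < 1, the complement has P[∩ A_i^c] ≥ 1 − 1/5 = 4/5 > 0, so some outcome avoids every A_i.

5·p = 1/5 ≈ 0.200000; existence CERTIFIED by the union bound.


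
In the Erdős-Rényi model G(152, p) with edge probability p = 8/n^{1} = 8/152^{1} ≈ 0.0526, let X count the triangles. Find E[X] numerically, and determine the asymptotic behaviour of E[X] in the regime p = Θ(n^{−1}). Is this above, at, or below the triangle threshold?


Number of potential triangles: C(152, 3) = 573800.
Each occurs with probability p³ ≈ (0.0526)³ ≈ 1.45794e-04.
By linearity: E[X] = C(152, 3)·p³ ≈ 573800 · 1.45794e-04 ≈ 83.657.
Here α = 1, so p = 8/n is exactly at the triangle threshold p ~ 1/n. Asymptotically E[X] → c³/6 = 8³/6 = 256/3 ≈ 85.333, a bounded constant. In this regime the triangle count is asymptotically Poisson(c³/6).

E[X] ≈ 83.657; in regime p = Θ(1/n^{1}) E[X] stays bounded (at the triangle threshold p ~ 1/n).
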